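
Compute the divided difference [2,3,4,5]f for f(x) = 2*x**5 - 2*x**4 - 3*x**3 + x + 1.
219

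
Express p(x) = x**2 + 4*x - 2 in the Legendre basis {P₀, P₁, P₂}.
(-5/3)P₀ + (4)P₁ + (2/3)P₂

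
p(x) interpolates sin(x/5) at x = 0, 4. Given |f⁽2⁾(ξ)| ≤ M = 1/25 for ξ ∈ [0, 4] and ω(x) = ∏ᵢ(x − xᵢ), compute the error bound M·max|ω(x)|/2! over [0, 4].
2/25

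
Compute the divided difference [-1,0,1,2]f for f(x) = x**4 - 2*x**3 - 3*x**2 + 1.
0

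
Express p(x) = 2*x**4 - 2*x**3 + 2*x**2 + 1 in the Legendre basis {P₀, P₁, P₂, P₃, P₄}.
(31/15)P₀ + (-6/5)P₁ + (52/21)P₂ + (-4/5)P₃ + (16/35)P₄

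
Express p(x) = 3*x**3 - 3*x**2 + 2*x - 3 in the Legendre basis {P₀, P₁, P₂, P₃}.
(-4)P₀ + (19/5)P₁ + (-2)P₂ + (6/5)P₃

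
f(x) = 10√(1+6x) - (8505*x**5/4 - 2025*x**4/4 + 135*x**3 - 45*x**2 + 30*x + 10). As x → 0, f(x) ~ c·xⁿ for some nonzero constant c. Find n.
6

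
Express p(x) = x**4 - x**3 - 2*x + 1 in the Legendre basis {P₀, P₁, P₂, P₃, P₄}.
(6/5)P₀ + (-13/5)P₁ + (4/7)P₂ + (-2/5)P₃ + (8/35)P₄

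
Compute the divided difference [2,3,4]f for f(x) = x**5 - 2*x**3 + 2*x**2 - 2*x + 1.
269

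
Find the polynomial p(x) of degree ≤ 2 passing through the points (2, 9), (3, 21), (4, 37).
2*x**2 + 2*x - 3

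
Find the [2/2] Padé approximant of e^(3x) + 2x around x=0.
(39*x**2/4 + 13*x/2 + 1)/(-9*x**2/4 + 3*x/2 + 1)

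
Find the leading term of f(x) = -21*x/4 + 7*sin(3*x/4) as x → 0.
-63*x**3/128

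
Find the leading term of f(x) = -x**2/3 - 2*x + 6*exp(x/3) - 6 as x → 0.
x**3/27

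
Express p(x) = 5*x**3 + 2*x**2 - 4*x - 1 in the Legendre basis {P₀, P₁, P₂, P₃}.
(-1/3)P₀ - P₁ + (4/3)P₂ + (2)P₃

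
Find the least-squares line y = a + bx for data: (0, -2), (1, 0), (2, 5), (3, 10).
a = -29/10, b = 41/10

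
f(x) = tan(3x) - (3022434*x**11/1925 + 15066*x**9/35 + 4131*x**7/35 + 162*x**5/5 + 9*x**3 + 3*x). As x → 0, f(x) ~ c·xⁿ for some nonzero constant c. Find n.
13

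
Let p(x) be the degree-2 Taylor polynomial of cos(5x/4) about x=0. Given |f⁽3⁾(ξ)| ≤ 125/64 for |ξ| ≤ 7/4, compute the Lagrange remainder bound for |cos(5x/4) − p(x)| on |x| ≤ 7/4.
42875/24576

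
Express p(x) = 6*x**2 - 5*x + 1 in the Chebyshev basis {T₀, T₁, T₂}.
(4)T₀ + (-5)T₁ + (3)T₂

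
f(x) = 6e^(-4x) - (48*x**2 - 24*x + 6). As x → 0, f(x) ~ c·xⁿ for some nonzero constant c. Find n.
3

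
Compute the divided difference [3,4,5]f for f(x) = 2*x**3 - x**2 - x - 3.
23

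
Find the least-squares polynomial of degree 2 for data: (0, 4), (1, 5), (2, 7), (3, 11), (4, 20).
153/35 + (-47/35)x + (9/7)x²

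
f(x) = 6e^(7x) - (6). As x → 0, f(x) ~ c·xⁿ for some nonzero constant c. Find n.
1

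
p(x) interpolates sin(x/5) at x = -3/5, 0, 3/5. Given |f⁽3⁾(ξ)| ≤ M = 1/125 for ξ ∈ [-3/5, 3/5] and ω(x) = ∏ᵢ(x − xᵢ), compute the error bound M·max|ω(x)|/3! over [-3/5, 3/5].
sqrt(3)/15625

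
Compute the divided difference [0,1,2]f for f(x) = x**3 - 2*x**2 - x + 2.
1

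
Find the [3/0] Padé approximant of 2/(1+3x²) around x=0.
2 - 6*x**2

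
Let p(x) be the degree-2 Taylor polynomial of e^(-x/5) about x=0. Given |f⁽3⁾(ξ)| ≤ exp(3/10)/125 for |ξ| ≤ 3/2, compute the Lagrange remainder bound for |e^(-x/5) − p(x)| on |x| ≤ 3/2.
9*exp(3/10)/2000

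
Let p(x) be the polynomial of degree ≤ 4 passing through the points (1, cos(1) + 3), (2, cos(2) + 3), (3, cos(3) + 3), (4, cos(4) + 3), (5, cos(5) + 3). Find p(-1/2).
1485*cos(3)/64 + 315*cos(5)/128 + 3 + 1155*cos(1)/128 - 385*cos(4)/32 - 693*cos(2)/32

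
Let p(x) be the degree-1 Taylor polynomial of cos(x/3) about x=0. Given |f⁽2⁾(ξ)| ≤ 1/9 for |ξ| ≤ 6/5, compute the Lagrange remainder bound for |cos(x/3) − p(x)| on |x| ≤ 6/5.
2/25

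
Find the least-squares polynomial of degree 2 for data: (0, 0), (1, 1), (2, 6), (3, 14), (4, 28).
1/7 + (-97/70)x + (29/14)x²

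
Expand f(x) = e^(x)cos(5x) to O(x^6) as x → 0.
1 + x - 12*x**2 - 37*x**3/3 + 119*x**4/6 + 719*x**5/30 + O(x**6)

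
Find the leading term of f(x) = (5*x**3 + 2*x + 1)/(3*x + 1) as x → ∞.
5*x**2/3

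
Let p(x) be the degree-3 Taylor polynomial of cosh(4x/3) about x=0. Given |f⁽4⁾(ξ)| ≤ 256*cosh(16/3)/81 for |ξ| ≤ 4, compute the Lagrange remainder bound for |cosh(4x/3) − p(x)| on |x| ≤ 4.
8192*cosh(16/3)/243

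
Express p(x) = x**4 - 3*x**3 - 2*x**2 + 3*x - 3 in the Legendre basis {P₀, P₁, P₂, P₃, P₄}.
(-52/15)P₀ + (6/5)P₁ + (-16/21)P₂ + (-6/5)P₃ + (8/35)P₄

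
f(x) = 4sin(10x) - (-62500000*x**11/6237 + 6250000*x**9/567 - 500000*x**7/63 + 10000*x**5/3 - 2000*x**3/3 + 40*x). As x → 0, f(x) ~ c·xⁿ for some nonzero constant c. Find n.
13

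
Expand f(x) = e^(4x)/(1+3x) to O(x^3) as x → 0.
1 + x + 5*x**2 + O(x**3)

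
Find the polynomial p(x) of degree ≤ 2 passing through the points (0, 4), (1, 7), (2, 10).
3*x + 4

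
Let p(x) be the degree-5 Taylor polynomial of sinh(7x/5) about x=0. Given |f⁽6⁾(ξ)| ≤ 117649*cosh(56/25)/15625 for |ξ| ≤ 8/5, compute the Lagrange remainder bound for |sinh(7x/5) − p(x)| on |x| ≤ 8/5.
1927561216*cosh(56/25)/10986328125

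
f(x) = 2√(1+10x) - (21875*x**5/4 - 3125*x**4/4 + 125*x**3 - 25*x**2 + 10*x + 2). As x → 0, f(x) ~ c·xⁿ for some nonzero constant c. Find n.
6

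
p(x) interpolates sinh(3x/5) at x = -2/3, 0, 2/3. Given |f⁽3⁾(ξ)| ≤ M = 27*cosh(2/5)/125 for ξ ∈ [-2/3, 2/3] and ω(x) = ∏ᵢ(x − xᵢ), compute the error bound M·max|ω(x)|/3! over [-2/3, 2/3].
8*sqrt(3)*cosh(2/5)/3375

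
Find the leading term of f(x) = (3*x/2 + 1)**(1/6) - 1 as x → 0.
x/4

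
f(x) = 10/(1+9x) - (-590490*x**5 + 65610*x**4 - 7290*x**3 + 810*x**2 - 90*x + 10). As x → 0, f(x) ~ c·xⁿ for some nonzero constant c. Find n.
6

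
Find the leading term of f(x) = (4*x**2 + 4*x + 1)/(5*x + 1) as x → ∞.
4*x/5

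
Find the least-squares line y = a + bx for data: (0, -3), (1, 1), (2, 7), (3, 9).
a = -14/5, b = 21/5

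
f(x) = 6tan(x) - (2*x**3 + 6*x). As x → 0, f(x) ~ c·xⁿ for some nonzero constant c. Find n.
5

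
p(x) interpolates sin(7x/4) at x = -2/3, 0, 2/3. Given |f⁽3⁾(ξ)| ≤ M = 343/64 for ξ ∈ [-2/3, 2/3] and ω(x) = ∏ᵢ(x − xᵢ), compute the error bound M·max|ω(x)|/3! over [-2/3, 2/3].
343*sqrt(3)/5832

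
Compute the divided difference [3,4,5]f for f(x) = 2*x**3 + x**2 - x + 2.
25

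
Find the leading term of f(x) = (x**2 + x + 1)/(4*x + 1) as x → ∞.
x/4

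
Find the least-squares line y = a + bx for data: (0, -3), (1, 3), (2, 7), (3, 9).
a = -2, b = 4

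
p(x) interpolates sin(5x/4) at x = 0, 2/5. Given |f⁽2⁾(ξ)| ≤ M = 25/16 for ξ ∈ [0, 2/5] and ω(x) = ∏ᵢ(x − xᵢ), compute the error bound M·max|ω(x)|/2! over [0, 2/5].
1/32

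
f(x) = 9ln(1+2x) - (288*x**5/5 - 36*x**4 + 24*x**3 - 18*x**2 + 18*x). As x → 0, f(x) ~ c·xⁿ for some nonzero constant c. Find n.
6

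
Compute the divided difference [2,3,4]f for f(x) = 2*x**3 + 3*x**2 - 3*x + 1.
21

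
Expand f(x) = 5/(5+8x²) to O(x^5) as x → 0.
1 - 8*x**2/5 + 64*x**4/25 + O(x**5)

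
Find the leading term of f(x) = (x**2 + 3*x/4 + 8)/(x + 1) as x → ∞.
x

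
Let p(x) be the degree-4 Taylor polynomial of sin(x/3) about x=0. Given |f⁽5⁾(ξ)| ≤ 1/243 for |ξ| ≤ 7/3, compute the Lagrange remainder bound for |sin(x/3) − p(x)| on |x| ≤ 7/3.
16807/7085880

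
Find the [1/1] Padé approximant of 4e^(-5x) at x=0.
(4 - 10*x)/(5*x/2 + 1)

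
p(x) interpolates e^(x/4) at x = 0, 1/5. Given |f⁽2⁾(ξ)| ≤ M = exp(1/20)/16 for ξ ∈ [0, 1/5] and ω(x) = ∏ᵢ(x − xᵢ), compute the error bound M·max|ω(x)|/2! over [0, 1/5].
exp(1/20)/3200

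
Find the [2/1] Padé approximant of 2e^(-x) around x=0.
(x**2/3 - 4*x/3 + 2)/(x/3 + 1)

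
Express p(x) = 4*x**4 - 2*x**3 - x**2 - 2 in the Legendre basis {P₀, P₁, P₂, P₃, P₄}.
(-23/15)P₀ + (-6/5)P₁ + (34/21)P₂ + (-4/5)P₃ + (32/35)P₄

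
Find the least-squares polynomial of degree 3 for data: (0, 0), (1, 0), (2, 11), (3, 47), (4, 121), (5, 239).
11/42 + (-947/252)x + (73/84)x² + (17/9)x³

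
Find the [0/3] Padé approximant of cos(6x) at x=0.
1/(18*x**2 + 1)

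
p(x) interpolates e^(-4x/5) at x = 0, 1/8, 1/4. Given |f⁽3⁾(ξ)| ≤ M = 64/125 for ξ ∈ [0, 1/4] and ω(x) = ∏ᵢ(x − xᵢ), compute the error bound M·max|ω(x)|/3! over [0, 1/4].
sqrt(3)/27000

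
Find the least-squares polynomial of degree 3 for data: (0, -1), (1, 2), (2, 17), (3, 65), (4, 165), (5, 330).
-46/63 + (43/54)x + (-115/63)x² + (161/54)x³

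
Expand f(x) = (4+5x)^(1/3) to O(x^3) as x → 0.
2**(2/3) + 5*2**(2/3)*x/12 - 25*2**(2/3)*x**2/144 + O(x**3)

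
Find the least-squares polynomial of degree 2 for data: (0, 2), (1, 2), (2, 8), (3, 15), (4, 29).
68/35 + (-111/70)x + (29/14)x²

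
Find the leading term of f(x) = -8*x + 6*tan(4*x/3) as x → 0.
128*x**3/27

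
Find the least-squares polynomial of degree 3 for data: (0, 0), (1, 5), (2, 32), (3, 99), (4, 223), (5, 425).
-11/126 + (77/108)x + (193/126)x² + (331/108)x³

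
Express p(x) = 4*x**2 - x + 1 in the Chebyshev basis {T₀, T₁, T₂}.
(3)T₀ - T₁ + (2)T₂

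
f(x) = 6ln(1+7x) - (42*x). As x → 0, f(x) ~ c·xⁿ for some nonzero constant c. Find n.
2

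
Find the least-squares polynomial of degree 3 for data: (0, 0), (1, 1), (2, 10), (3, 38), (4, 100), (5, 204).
4/63 + (299/378)x + (-491/252)x² + (215/108)x³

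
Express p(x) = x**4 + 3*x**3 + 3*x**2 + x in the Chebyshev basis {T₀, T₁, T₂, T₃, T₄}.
(15/8)T₀ + (13/4)T₁ + (2)T₂ + (3/4)T₃ + (1/8)T₄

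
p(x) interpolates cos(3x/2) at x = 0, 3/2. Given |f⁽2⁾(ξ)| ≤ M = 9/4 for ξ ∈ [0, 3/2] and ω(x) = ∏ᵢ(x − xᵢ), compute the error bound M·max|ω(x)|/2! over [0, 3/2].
81/128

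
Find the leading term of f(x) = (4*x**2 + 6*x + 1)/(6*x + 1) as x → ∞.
2*x/3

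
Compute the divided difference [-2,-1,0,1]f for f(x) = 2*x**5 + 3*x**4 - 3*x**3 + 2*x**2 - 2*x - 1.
1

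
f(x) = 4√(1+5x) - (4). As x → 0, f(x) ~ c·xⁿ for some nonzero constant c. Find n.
1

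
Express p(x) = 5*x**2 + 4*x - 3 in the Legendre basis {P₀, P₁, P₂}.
(-4/3)P₀ + (4)P₁ + (10/3)P₂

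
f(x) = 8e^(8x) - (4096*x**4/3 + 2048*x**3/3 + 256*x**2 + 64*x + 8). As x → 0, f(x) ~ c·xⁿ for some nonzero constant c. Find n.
5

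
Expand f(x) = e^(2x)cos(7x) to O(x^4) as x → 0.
1 + 2*x - 45*x**2/2 - 143*x**3/3 + O(x**4)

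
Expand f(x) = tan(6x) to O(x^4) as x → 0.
6*x + 72*x**3 + O(x**4)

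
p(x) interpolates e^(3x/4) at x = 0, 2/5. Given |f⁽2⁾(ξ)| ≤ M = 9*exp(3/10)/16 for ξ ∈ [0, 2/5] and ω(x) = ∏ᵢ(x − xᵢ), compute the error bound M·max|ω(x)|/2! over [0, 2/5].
9*exp(3/10)/800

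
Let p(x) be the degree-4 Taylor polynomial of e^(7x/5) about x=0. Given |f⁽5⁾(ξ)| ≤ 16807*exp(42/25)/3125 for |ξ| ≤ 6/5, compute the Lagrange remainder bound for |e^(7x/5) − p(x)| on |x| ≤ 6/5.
5445468*exp(42/25)/48828125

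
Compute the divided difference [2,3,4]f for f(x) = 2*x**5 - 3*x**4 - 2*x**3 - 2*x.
387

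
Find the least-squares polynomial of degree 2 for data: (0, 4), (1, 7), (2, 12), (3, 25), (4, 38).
4 + (3/5)x + (2)x²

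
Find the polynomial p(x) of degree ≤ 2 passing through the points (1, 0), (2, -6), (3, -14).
-x**2 - 3*x + 4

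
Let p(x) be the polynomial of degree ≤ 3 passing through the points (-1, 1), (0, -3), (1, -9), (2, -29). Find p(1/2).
-5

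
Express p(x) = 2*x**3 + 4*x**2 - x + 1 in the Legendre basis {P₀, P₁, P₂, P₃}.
(7/3)P₀ + (1/5)P₁ + (8/3)P₂ + (4/5)P₃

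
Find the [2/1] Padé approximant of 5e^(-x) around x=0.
(5*x**2/6 - 10*x/3 + 5)/(x/3 + 1)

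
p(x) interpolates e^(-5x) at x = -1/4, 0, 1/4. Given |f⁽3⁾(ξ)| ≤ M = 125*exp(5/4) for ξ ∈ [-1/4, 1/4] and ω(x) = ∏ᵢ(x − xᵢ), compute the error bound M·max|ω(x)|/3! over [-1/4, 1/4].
125*sqrt(3)*exp(5/4)/1728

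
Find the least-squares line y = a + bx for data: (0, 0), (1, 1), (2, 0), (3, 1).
a = 1/5, b = 1/5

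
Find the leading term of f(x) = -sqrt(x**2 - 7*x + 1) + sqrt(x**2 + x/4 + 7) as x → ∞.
29/8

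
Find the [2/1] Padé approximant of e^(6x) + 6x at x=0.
(-6*x**2 + 10*x + 1)/(1 - 2*x)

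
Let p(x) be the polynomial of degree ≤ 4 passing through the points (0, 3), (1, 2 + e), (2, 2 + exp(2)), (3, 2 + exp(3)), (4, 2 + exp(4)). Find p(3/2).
-5*exp(3)/32 + 15*e/32 + 3*exp(4)/128 + 251/128 + 45*exp(2)/64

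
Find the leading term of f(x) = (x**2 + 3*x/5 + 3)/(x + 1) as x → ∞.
x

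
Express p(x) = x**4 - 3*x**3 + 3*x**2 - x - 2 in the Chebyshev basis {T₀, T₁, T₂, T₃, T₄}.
(-1/8)T₀ + (-13/4)T₁ + (2)T₂ + (-3/4)T₃ + (1/8)T₄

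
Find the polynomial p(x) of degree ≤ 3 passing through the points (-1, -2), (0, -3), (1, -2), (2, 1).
x**2 - 3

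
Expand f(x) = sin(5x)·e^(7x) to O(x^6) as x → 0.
5*x + 35*x**2 + 305*x**3/3 + 140*x**4 + 95*x**5/6 + O(x**6)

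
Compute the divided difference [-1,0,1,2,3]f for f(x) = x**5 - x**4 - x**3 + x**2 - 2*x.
4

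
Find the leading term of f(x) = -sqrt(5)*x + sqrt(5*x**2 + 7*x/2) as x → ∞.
7*sqrt(5)/20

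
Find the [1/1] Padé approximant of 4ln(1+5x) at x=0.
20*x/(5*x/2 + 1)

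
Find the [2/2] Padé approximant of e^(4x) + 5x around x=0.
(37*x**2/9 + 26*x/3 + 1)/(-8*x**2/9 - x/3 + 1)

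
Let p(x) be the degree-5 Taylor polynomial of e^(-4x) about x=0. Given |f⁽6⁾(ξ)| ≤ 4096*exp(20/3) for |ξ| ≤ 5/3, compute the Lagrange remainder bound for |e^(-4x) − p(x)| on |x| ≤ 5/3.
800000*exp(20/3)/6561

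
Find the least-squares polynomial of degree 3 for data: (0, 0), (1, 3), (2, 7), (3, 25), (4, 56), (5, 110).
13/63 + (731/378)x + (-239/252)x² + (107/108)x³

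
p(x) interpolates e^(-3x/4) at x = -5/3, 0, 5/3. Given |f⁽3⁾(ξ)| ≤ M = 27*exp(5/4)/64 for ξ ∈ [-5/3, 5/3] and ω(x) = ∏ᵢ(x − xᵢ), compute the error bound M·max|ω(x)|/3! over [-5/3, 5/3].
125*sqrt(3)*exp(5/4)/1728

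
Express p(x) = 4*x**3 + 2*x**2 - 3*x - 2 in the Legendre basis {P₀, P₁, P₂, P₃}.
(-4/3)P₀ + (-3/5)P₁ + (4/3)P₂ + (8/5)P₃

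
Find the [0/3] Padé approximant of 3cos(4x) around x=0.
3/(8*x**2 + 1)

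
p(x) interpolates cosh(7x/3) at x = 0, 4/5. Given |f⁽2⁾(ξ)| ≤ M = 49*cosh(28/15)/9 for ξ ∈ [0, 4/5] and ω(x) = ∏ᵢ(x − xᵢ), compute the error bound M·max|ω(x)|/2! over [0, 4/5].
98*cosh(28/15)/225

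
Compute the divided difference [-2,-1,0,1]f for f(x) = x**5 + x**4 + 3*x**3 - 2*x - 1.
6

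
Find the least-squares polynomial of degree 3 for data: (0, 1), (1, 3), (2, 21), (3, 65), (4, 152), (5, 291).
41/42 + (-263/252)x + (47/42)x² + (77/36)x³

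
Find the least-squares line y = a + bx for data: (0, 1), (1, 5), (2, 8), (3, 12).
a = 11/10, b = 18/5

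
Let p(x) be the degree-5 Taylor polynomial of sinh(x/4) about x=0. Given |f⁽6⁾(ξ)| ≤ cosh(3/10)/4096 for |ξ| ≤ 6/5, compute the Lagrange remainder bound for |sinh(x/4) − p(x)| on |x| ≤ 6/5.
81*cosh(3/10)/80000000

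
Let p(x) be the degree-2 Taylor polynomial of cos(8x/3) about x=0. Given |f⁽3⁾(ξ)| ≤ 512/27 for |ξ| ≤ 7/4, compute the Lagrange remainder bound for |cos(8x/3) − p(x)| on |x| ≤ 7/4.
1372/81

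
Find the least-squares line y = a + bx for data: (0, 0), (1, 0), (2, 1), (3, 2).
a = -3/10, b = 7/10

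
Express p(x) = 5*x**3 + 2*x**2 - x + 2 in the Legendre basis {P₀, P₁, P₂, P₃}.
(8/3)P₀ + (2)P₁ + (4/3)P₂ + (2)P₃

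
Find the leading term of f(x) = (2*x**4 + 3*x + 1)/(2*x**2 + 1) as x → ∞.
x**2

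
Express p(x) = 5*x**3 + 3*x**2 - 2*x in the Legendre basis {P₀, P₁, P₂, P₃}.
P₀ + P₁ + (2)P₂ + (2)P₃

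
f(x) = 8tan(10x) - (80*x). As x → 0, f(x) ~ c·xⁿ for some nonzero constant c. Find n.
3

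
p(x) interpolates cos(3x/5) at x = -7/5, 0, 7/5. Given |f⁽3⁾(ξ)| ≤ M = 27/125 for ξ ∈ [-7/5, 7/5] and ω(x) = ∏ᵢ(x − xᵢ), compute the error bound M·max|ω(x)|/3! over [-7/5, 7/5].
343*sqrt(3)/15625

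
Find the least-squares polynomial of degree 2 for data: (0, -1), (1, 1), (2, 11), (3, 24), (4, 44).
-43/35 + (11/70)x + (39/14)x²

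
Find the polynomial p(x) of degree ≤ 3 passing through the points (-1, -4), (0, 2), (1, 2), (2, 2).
x**3 - 3*x**2 + 2*x + 2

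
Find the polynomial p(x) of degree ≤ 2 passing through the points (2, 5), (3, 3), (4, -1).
-x**2 + 3*x + 3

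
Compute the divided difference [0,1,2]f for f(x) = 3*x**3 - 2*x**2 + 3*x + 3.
7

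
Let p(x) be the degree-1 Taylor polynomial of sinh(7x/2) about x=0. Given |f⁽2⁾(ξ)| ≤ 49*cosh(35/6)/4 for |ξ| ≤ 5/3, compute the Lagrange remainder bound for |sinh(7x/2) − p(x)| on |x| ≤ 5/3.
1225*cosh(35/6)/72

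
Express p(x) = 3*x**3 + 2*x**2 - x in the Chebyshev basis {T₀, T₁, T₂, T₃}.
T₀ + (5/4)T₁ + T₂ + (3/4)T₃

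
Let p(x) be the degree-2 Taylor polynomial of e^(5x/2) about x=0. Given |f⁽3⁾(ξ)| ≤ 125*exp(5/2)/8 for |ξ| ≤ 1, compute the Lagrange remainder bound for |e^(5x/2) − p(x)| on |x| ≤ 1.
125*exp(5/2)/48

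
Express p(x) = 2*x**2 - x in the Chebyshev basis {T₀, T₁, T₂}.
T₀ - T₁ + T₂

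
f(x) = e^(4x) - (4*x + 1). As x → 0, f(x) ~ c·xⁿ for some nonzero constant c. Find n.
2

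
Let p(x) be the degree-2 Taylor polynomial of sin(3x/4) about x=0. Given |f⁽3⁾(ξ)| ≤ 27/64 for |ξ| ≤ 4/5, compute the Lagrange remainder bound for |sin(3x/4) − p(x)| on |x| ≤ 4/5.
9/250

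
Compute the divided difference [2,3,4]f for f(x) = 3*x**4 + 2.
165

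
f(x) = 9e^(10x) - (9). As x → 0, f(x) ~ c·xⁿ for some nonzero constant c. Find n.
1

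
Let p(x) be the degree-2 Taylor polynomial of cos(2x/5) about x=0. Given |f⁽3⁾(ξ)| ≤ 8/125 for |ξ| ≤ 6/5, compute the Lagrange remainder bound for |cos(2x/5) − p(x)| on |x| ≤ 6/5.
288/15625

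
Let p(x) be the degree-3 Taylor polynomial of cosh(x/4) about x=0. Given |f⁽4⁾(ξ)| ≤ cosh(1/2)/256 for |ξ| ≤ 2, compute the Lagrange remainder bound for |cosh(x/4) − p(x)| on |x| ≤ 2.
cosh(1/2)/384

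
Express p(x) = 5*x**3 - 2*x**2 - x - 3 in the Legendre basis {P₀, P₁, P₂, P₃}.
(-11/3)P₀ + (2)P₁ + (-4/3)P₂ + (2)P₃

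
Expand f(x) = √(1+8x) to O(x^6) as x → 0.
1 + 4*x - 8*x**2 + 32*x**3 - 160*x**4 + 896*x**5 + O(x**6)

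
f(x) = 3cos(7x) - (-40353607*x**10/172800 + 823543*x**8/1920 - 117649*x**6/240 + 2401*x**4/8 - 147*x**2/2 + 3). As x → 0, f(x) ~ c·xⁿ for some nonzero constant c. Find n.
12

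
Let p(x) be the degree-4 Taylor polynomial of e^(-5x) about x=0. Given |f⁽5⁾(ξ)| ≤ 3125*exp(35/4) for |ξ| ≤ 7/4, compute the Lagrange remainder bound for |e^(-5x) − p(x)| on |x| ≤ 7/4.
10504375*exp(35/4)/24576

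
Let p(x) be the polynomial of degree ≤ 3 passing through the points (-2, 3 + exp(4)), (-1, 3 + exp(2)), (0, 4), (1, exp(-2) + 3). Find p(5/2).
((-35*exp(4) - 141 + 135*exp(2))*exp(2) + 105)*exp(-2)/16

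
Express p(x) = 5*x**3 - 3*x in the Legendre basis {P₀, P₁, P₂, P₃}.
(2)P₃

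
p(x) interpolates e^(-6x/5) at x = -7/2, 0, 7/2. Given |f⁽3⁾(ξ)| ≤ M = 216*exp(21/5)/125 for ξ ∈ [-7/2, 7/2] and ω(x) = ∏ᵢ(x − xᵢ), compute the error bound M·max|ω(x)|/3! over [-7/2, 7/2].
343*sqrt(3)*exp(21/5)/125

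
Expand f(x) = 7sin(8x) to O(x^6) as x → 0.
56*x - 1792*x**3/3 + 28672*x**5/15 + O(x**6)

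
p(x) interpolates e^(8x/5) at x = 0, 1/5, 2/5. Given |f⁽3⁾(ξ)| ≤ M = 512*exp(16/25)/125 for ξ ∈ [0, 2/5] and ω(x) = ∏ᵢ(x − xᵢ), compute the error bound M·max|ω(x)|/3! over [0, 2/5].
512*sqrt(3)*exp(16/25)/421875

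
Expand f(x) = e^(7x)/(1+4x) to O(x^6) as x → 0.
1 + 3*x + 25*x**2/2 + 43*x**3/6 + 571*x**4/8 - 17453*x**5/120 + O(x**6)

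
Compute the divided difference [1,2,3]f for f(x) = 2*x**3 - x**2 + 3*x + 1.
11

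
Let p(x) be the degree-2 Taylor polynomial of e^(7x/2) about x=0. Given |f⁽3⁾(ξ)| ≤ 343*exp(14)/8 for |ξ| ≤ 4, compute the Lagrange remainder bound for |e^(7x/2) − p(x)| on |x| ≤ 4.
1372*exp(14)/3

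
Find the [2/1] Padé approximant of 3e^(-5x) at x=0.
(25*x**2/2 - 10*x + 3)/(5*x/3 + 1)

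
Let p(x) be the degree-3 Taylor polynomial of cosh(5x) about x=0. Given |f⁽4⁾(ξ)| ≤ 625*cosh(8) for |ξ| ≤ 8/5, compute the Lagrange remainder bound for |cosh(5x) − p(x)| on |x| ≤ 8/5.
512*cosh(8)/3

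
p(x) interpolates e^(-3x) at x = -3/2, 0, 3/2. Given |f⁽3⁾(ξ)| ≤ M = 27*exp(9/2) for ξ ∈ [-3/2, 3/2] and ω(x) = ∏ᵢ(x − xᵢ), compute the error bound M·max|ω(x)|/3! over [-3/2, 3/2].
27*sqrt(3)*exp(9/2)/8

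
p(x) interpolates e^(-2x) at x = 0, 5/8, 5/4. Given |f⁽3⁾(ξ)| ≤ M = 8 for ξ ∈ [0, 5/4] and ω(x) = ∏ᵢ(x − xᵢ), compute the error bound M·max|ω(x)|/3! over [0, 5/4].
125*sqrt(3)/1728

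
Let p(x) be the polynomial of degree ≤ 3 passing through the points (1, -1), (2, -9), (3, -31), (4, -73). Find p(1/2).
-3/8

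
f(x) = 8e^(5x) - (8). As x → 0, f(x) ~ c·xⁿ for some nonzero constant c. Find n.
1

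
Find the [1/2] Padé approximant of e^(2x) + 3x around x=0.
(319*x/69 + 1)/(-8*x**2/69 - 26*x/69 + 1)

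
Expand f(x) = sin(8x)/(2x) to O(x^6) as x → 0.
4 - 128*x**2/3 + 2048*x**4/15 + O(x**6)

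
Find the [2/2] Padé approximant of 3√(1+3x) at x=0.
(135*x**2/16 + 45*x/4 + 3)/(9*x**2/16 + 9*x/4 + 1)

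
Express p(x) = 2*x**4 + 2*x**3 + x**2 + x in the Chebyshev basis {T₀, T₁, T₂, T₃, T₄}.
(5/4)T₀ + (5/2)T₁ + (3/2)T₂ + (1/2)T₃ + (1/4)T₄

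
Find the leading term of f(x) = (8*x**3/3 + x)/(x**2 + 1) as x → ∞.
8*x/3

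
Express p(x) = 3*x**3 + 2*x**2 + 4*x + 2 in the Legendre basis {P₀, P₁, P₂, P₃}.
(8/3)P₀ + (29/5)P₁ + (4/3)P₂ + (6/5)P₃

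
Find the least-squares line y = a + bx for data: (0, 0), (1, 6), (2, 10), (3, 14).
a = 3/5, b = 23/5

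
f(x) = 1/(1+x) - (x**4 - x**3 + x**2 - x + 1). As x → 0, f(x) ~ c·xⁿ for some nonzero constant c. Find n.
5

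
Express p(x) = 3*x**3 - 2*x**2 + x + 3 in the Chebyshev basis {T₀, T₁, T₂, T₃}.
(2)T₀ + (13/4)T₁ - T₂ + (3/4)T₃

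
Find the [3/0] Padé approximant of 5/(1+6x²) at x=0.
5 - 30*x**2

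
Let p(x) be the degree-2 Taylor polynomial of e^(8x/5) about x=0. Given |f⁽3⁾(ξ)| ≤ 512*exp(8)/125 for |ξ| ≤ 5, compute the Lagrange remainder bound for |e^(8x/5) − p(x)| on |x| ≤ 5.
256*exp(8)/3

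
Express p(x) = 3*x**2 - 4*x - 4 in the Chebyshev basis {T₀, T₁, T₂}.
(-5/2)T₀ + (-4)T₁ + (3/2)T₂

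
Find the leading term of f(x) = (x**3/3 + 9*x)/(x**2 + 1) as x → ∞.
x/3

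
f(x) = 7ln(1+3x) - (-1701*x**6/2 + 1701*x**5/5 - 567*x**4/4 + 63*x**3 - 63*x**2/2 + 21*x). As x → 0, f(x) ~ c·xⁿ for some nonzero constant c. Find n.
7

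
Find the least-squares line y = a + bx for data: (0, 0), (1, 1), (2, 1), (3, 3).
a = -1/10, b = 9/10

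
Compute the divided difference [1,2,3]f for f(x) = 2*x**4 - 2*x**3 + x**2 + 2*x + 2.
39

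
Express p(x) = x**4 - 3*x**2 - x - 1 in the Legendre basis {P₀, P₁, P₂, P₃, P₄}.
(-9/5)P₀ - P₁ + (-10/7)P₂ + (8/35)P₄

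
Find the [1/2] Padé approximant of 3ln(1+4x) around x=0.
12*x/(-4*x**2/3 + 2*x + 1)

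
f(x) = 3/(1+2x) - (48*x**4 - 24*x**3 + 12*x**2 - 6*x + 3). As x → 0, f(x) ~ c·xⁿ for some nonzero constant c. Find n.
5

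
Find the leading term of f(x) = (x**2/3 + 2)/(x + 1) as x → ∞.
x/3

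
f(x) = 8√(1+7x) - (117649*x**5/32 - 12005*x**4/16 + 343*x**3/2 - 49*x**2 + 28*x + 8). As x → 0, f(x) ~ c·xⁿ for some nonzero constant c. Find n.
6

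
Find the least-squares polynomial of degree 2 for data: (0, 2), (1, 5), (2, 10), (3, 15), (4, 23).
71/35 + (82/35)x + (5/7)x²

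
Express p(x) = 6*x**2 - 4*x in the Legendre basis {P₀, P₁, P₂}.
(2)P₀ + (-4)P₁ + (4)P₂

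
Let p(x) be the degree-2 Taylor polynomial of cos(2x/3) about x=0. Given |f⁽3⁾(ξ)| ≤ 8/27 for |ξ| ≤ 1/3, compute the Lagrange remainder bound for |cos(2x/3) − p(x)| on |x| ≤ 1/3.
4/2187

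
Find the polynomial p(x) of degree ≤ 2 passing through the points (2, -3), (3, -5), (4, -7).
1 - 2*x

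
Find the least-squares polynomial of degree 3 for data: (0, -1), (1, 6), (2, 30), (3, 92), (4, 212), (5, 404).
-97/126 + (2197/756)x + (1/9)x² + (335/108)x³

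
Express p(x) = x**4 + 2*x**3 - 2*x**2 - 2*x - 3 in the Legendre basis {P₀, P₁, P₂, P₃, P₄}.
(-52/15)P₀ + (-4/5)P₁ + (-16/21)P₂ + (4/5)P₃ + (8/35)P₄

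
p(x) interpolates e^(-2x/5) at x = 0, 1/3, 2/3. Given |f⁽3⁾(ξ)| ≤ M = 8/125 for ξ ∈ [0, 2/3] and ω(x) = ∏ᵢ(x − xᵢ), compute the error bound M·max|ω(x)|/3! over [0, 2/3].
8*sqrt(3)/91125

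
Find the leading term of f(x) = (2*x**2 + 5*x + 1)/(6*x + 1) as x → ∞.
x/3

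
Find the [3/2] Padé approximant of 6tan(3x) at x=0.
(-54*x**3/5 + 18*x)/(1 - 18*x**2/5)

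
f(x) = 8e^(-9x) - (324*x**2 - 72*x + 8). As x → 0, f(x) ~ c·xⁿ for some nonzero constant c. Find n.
3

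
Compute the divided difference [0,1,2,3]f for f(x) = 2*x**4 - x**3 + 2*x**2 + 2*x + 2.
11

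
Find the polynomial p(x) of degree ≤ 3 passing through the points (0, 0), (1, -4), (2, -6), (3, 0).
x**3 - 2*x**2 - 3*x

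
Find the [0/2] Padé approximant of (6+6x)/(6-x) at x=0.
1/(7*x**2/6 - 7*x/6 + 1)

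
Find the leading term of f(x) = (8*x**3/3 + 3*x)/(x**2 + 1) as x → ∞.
8*x/3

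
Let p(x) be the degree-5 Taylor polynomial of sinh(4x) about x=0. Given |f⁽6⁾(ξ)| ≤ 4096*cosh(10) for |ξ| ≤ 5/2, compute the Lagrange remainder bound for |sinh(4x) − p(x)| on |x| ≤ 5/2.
12500*cosh(10)/9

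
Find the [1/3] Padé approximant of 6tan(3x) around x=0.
18*x/(1 - 3*x**2)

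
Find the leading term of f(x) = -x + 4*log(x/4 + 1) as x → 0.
-x**2/8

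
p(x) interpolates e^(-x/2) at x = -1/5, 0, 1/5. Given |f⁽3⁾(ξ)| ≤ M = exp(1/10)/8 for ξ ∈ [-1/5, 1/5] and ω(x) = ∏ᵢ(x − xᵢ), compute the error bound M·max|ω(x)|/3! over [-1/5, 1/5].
sqrt(3)*exp(1/10)/27000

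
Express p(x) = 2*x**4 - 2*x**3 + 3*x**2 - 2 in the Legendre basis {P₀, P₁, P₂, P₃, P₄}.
(-3/5)P₀ + (-6/5)P₁ + (22/7)P₂ + (-4/5)P₃ + (16/35)P₄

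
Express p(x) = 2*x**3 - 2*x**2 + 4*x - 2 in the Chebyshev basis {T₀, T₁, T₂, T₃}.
(-3)T₀ + (11/2)T₁ - T₂ + (1/2)T₃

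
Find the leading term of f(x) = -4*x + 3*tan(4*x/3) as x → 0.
64*x**3/27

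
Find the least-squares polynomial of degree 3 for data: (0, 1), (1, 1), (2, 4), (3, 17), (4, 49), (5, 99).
26/21 + (-79/63)x + (-23/42)x² + (17/18)x³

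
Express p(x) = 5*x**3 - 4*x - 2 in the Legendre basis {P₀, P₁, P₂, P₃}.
(-2)P₀ - P₁ + (2)P₃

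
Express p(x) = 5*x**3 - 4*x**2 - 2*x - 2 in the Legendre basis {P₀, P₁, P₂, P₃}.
(-10/3)P₀ + P₁ + (-8/3)P₂ + (2)P₃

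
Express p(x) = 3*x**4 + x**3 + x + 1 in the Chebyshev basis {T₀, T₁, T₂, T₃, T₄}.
(17/8)T₀ + (7/4)T₁ + (3/2)T₂ + (1/4)T₃ + (3/8)T₄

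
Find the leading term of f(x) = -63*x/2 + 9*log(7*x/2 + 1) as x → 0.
-441*x**2/8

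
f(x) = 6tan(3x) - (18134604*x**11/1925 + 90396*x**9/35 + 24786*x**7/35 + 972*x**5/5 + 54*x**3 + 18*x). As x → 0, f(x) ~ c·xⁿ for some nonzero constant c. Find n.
13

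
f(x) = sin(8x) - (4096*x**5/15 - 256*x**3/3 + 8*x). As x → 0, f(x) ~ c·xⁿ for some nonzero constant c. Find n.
7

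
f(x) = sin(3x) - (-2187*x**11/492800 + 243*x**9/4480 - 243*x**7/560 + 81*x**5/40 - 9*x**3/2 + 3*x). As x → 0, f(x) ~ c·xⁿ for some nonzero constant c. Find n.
13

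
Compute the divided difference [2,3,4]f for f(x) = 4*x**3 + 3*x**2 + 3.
39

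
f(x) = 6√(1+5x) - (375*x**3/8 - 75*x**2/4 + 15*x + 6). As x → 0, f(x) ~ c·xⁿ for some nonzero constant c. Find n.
4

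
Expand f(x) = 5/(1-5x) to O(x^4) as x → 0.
5 + 25*x + 125*x**2 + 625*x**3 + O(x**4)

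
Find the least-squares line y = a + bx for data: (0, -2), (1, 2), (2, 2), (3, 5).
a = -7/5, b = 21/10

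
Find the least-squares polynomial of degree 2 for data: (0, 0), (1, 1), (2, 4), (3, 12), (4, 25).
12/35 + (-153/70)x + (29/14)x²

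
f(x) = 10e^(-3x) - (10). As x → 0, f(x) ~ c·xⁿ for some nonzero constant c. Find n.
1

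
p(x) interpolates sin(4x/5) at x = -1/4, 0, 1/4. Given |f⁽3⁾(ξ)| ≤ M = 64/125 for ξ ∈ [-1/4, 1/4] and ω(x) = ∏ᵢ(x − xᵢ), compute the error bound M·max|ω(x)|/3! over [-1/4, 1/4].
sqrt(3)/3375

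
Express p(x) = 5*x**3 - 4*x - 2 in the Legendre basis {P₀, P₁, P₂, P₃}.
(-2)P₀ - P₁ + (2)P₃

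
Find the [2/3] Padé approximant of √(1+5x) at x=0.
(175*x**2/16 + 7*x + 1)/(-25*x**3/32 + 45*x**2/16 + 9*x/2 + 1)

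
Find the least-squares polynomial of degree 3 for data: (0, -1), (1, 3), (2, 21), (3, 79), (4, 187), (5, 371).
-55/63 + (227/189)x + (-10/9)x² + (85/27)x³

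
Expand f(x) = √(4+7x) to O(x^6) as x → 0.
2 + 7*x/4 - 49*x**2/64 + 343*x**3/512 - 12005*x**4/16384 + 117649*x**5/131072 + O(x**6)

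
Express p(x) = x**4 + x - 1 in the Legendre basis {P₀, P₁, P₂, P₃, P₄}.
(-4/5)P₀ + P₁ + (4/7)P₂ + (8/35)P₄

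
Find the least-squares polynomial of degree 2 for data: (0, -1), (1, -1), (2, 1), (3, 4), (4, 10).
-33/35 + (-71/70)x + (13/14)x²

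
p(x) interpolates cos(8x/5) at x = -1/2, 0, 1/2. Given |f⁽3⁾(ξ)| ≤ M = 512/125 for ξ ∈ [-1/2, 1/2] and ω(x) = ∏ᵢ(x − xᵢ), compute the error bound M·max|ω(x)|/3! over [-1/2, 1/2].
64*sqrt(3)/3375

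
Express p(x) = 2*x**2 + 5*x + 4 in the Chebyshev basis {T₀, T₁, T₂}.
(5)T₀ + (5)T₁ + T₂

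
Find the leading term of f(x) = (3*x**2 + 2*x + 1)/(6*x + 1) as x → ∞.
x/2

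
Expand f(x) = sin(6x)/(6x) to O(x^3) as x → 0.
1 - 6*x**2 + O(x**3)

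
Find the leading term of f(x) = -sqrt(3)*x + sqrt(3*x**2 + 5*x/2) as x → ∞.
5*sqrt(3)/12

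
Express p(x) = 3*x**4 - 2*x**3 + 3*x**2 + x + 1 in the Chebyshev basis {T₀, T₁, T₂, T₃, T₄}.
(29/8)T₀ + (-1/2)T₁ + (3)T₂ + (-1/2)T₃ + (3/8)T₄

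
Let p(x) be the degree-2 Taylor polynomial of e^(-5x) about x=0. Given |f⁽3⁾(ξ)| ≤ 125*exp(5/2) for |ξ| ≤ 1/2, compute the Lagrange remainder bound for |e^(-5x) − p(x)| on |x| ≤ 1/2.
125*exp(5/2)/48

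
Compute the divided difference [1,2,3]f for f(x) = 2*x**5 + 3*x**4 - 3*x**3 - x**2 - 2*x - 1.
236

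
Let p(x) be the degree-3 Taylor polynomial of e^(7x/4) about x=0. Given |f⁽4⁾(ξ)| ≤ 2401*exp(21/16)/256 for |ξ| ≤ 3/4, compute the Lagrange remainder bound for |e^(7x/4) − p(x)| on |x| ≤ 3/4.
64827*exp(21/16)/524288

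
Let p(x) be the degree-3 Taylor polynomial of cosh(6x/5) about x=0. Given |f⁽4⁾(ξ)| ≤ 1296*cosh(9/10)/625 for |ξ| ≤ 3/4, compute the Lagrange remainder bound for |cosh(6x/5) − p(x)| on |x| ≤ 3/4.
2187*cosh(9/10)/80000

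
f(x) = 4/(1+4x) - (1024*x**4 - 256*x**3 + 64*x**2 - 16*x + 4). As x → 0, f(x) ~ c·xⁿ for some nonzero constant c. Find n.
5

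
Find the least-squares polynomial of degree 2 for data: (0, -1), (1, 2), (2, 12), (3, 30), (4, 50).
-7/5 + x + (3)x²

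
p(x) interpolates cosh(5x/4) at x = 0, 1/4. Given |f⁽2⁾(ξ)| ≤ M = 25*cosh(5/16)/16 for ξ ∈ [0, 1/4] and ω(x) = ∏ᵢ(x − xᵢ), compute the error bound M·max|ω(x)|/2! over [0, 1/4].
25*cosh(5/16)/2048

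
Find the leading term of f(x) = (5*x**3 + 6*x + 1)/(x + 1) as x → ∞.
5*x**2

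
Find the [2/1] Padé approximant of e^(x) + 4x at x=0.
(-7*x**2/6 + 14*x/3 + 1)/(1 - x/3)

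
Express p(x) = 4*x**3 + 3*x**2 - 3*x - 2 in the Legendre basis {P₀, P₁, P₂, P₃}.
-P₀ + (-3/5)P₁ + (2)P₂ + (8/5)P₃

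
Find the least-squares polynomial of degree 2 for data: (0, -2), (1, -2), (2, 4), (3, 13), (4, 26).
-79/35 + (-83/70)x + (29/14)x²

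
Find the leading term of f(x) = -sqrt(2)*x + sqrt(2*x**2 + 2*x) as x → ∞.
sqrt(2)/2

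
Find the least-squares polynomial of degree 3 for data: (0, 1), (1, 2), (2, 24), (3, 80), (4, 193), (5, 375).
20/21 + (-341/126)x + (101/84)x² + (103/36)x³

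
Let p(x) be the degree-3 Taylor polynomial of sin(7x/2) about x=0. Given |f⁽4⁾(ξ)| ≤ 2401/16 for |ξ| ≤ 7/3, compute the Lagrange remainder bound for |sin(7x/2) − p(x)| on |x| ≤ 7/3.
5764801/31104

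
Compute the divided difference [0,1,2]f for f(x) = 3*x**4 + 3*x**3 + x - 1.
30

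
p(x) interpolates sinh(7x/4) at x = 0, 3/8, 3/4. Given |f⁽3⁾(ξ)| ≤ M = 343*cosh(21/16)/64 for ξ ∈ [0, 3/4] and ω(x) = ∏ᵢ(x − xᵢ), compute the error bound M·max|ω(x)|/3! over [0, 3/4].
343*sqrt(3)*cosh(21/16)/32768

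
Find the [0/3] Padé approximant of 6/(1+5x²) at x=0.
6/(5*x**2 + 1)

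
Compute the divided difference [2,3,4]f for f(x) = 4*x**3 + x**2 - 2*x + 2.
37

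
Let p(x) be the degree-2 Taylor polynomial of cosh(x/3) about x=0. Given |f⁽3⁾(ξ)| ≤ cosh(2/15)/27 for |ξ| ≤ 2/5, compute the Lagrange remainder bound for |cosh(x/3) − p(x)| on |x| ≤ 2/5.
4*cosh(2/15)/10125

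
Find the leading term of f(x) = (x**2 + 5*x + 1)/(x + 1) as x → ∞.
x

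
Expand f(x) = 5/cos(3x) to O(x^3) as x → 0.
5 + 45*x**2/2 + O(x**3)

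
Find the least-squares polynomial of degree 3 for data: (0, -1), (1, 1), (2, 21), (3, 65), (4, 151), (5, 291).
-9/7 + (1/3)x + (11/14)x² + (13/6)x³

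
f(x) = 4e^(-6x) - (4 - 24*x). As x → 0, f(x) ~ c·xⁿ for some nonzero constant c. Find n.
2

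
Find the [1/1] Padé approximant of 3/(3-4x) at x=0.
1/(1 - 4*x/3)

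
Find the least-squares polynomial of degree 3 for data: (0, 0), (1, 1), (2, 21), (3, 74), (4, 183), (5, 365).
-1/6 + (-83/252)x + (-43/42)x² + (113/36)x³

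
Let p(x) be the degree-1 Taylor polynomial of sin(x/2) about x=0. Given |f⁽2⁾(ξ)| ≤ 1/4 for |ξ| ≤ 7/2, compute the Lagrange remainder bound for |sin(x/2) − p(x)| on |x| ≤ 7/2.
49/32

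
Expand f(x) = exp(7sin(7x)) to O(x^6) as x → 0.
1 + 49*x + 2401*x**2/2 + 19208*x**3 + 1764735*x**4/8 + 28118111*x**5/15 + O(x**6)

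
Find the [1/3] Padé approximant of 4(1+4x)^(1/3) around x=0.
(40*x/3 + 4)/(64*x**3/81 - 8*x**2/9 + 2*x + 1)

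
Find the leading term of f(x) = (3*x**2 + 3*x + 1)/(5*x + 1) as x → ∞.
3*x/5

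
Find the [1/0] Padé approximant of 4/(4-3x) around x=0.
3*x/4 + 1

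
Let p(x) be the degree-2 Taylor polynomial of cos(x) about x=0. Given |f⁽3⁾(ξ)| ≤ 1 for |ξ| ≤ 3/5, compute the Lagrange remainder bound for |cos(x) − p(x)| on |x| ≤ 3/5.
9/250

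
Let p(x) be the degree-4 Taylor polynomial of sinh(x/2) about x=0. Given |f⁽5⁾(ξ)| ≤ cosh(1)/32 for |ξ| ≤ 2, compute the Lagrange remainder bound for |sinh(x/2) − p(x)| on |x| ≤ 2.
cosh(1)/120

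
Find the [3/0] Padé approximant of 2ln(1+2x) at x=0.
4*x*(4*x**2 - 3*x + 3)/3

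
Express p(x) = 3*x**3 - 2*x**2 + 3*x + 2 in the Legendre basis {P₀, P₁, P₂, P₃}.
(4/3)P₀ + (24/5)P₁ + (-4/3)P₂ + (6/5)P₃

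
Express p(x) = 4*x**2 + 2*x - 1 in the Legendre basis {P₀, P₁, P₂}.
(1/3)P₀ + (2)P₁ + (8/3)P₂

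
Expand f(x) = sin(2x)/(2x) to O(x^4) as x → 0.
1 - 2*x**2/3 + O(x**4)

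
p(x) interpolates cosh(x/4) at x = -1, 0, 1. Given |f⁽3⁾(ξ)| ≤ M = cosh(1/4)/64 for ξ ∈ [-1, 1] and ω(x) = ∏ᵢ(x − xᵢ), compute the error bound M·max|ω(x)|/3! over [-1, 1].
sqrt(3)*cosh(1/4)/1728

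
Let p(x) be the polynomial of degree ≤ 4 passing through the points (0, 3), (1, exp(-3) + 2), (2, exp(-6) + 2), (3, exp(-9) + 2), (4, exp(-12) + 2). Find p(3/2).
(-20*exp(3) + 3 + 90*exp(6) + 60*exp(9) + 251*exp(12))*exp(-12)/128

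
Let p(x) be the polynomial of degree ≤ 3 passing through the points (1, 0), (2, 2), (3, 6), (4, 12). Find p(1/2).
-1/4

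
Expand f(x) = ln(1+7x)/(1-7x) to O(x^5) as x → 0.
7*x + 49*x**2/2 + 1715*x**3/6 + 16807*x**4/12 + O(x**5)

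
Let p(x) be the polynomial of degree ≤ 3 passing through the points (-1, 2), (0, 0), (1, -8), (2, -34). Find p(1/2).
-5/2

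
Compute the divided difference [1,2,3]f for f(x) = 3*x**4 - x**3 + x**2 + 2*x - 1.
70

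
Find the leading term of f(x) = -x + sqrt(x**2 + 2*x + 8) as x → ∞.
1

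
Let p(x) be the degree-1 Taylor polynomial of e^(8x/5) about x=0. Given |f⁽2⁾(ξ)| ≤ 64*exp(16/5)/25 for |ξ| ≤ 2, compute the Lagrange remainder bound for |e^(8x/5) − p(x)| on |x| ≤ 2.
128*exp(16/5)/25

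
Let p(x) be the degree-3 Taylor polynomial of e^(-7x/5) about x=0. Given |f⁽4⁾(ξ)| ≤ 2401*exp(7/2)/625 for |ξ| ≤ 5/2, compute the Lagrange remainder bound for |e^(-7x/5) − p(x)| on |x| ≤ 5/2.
2401*exp(7/2)/384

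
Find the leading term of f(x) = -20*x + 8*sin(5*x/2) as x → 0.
-125*x**3/6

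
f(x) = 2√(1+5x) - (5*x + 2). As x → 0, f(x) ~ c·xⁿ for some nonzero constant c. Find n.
2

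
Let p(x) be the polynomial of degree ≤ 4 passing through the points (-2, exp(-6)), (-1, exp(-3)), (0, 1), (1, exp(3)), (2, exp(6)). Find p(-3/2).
((-5*exp(6) - 70 + 28*exp(3))*exp(6) + 35 + 140*exp(3))*exp(-6)/128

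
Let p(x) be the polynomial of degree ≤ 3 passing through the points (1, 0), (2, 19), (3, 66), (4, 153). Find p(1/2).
-11/4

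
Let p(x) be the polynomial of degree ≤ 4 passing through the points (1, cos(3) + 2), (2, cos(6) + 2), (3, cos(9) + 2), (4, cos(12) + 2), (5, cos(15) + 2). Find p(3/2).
35*cos(3)/128 - 5*cos(15)/128 + 7*cos(12)/32 - 35*cos(9)/64 + 35*cos(6)/32 + 2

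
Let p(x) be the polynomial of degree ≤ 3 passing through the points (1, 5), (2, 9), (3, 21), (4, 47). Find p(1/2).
33/8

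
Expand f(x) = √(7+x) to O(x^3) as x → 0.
sqrt(7) + sqrt(7)*x/14 - sqrt(7)*x**2/392 + O(x**3)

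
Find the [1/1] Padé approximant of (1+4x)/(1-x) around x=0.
(4*x + 1)/(1 - x)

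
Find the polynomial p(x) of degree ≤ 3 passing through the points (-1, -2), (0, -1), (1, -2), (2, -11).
-x**3 - x**2 + x - 1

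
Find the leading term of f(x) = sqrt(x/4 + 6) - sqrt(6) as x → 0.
sqrt(6)*x/48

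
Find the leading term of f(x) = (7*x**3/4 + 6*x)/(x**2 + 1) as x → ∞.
7*x/4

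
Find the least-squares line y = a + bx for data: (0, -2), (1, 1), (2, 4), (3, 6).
a = -9/5, b = 27/10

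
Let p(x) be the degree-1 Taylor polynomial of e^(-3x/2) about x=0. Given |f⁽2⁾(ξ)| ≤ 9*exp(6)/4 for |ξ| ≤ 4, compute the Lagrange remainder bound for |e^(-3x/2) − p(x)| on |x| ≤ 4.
18*exp(6)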